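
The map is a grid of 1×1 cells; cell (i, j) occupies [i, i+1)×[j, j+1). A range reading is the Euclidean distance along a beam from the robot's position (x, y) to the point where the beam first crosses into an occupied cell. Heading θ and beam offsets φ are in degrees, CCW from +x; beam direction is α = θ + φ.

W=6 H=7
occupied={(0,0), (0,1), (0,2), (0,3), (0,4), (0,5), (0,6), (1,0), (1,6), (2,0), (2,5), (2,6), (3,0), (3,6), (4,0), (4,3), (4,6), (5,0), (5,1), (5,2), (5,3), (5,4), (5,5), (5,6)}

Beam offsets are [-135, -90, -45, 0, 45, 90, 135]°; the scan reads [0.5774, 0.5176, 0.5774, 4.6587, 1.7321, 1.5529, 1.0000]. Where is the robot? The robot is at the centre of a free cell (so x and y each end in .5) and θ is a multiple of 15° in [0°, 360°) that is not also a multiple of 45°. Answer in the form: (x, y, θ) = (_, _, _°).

(x, y, θ) = (3.5, 5.5, 255°)

Enumerate (i+0.5, j+0.5, θ) over the 18 free cells and 16 admissible headings. For each, cast all 7 beams and compare to the given ranges.
  (4.5, 2.5, 75°): beam 1 = 1.0000 ≠ 0.5774 ✗
  (3.5, 4.5, 120°): beam 1 = 1.5529 ≠ 0.5774 ✗
  (3.5, 5.5, 15°): beam 1 = 5.0000 ≠ 0.5774 ✗
  …
  (3.5, 5.5, 255°): r_1=0.5774, r_2=0.5176, r_3=0.5774, r_4=4.6587, r_5=1.7321, r_6=1.5529, r_7=1.0000 — all match ✓
Only this pose fits every beam.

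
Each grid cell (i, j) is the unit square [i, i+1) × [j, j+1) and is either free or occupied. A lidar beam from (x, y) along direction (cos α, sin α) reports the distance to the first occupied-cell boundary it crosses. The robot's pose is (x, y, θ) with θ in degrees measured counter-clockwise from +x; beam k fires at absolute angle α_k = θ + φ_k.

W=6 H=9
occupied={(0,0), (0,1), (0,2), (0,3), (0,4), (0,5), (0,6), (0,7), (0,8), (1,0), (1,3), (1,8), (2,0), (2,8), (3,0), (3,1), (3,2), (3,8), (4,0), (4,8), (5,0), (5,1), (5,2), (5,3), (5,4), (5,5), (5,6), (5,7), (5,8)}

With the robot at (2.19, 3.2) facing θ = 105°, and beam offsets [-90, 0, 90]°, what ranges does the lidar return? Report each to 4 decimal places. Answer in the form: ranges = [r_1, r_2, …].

beam 1: φ=-90°, α=15°
  dir = (cos 15°, sin 15°) = (0.9659, 0.2588); from cell (2,3)
  next x-line at t=0.8386, next y-line at t=3.0910; Δt_x=1.0353, Δt_y=3.8637
    x: enter (3,3) at t=0.8386
    x: enter (4,3) at t=1.8738
    x: enter (5,3) at t=2.9091 ← occupied
  → r_1 = 2.9091
beam 2: φ=0°, α=105°
  dir = (cos 105°, sin 105°) = (-0.2588, 0.9659); from cell (2,3)
  next x-line at t=0.7341, next y-line at t=0.8282; Δt_x=3.8637, Δt_y=1.0353
    x: enter (1,3) at t=0.7341 ← occupied
  → r_2 = 0.7341
beam 3: φ=90°, α=195°
  dir = (cos 195°, sin 195°) = (-0.9659, -0.2588); from cell (2,3)
  next x-line at t=0.1967, next y-line at t=0.7727; Δt_x=1.0353, Δt_y=3.8637
    x: enter (1,3) at t=0.1967 ← occupied
  → r_3 = 0.1967

ranges = [2.9091, 0.7341, 0.1967]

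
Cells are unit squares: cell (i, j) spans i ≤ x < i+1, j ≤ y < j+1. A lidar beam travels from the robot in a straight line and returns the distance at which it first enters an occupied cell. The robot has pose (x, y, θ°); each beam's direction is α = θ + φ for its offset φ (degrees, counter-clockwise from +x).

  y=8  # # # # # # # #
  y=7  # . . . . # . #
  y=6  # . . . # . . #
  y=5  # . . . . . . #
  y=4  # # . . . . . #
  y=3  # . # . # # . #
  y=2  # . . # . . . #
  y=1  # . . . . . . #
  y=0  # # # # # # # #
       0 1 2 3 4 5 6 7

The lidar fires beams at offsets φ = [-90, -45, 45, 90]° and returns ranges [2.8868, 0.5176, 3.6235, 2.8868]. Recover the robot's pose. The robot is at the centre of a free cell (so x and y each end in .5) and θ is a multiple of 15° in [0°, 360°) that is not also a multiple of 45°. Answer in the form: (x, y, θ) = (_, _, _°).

The pose lattice has 35·16 = 560 candidates. Test each by forward raycasting.
  (2.5, 7.5, 240°): beam 1 = 1.0000 ≠ 2.8868 ✗
  (3.5, 1.5, 60°): beam 1 = 1.0000 ≠ 2.8868 ✗
  (3.5, 3.5, 195°): beam 1 = 4.6587 ≠ 2.8868 ✗
  (6.5, 7.5, 255°): beam 1 = 0.5176 ≠ 2.8868 ✗
  (6.5, 3.5, 255°): beam 1 = 0.5176 ≠ 2.8868 ✗
  …
  (4.5, 5.5, 120°): r_1=2.8868, r_2=0.5176, r_3=3.6235, r_4=2.8868 — all match ✓
Unique over the lattice → pose = (4.5, 5.5, 120°).

(x, y, θ) = (4.5, 5.5, 120°)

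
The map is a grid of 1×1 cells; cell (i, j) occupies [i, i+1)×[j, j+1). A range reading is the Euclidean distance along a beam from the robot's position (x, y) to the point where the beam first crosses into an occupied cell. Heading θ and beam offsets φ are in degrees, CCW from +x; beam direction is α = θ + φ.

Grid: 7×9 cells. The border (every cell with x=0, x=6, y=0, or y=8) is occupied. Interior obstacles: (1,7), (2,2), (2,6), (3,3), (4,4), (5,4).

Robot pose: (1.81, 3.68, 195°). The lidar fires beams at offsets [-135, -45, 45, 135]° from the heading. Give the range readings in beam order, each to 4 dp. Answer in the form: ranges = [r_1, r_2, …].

beam 1: φ=-135°, α=60°
  direction (0.5000, 0.8660); cell (1,3); t to first gridline: x 0.3800, y 0.3695 (then +2.0000 / +1.1547)
    (1,4) via y @ 0.3695
    (2,4) via x @ 0.3800
    (2,5) via y @ 1.5242
    (3,5) via x @ 2.3800
    (3,6) via y @ 2.6789
    (3,7) via y @ 3.8336
    (4,7) via x @ 4.3800
    (4,8) via y @ 4.9883  # hit
  → r_1 = 4.9883
beam 2: φ=-45°, α=150°
  direction (-0.8660, 0.5000); cell (1,3); t to first gridline: x 0.9353, y 0.6400 (then +1.1547 / +2.0000)
    (1,4) via y @ 0.6400
    (0,4) via x @ 0.9353  # hit
  → r_2 = 0.9353
beam 3: φ=45°, α=240°
  direction (-0.5000, -0.8660); cell (1,3); t to first gridline: x 1.6200, y 0.7852 (then +2.0000 / +1.1547)
    (1,2) via y @ 0.7852
    (0,2) via x @ 1.6200  # hit
  → r_3 = 1.6200
beam 4: φ=135°, α=330°
  direction (0.8660, -0.5000); cell (1,3); t to first gridline: x 0.2194, y 1.3600 (then +1.1547 / +2.0000)
    (2,3) via x @ 0.2194
    (2,2) via y @ 1.3600  # hit
  → r_4 = 1.3600

ranges = [4.9883, 0.9353, 1.6200, 1.3600]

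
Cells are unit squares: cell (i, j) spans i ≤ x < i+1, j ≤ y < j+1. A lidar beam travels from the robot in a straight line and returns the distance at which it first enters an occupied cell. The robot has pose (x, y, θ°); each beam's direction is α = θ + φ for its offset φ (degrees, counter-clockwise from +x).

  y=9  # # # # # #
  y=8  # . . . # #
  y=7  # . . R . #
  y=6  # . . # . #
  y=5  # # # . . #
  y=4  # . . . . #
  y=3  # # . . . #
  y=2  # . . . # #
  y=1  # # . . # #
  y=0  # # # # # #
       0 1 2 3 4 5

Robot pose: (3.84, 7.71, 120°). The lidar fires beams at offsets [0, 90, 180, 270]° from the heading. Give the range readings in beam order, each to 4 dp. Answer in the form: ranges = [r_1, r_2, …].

beam 1: φ=0°, α=120°
  dir = (cos 120°, sin 120°) = (-0.5000, 0.8660); from cell (3,7)
  next x-line at t=1.6800, next y-line at t=0.3349; Δt_x=2.0000, Δt_y=1.1547
    y: enter (3,8) at t=0.3349
    y: enter (3,9) at t=1.4896 ← occupied
  → r_1 = 1.4896
beam 2: φ=90°, α=210°
  dir = (cos 210°, sin 210°) = (-0.8660, -0.5000); from cell (3,7)
  next x-line at t=0.9699, next y-line at t=1.4200; Δt_x=1.1547, Δt_y=2.0000
    x: enter (2,7) at t=0.9699
    y: enter (2,6) at t=1.4200
    x: enter (1,6) at t=2.1246
    x: enter (0,6) at t=3.2793 ← occupied
  → r_2 = 3.2793
beam 3: φ=180°, α=300°
  dir = (cos 300°, sin 300°) = (0.5000, -0.8660); from cell (3,7)
  next x-line at t=0.3200, next y-line at t=0.8198; Δt_x=2.0000, Δt_y=1.1547
    x: enter (4,7) at t=0.3200
    y: enter (4,6) at t=0.8198
    y: enter (4,5) at t=1.9745
    x: enter (5,5) at t=2.3200 ← occupied
  → r_3 = 2.3200
beam 4: φ=270°, α=30°
  dir = (cos 30°, sin 30°) = (0.8660, 0.5000); from cell (3,7)
  next x-line at t=0.1848, next y-line at t=0.5800; Δt_x=1.1547, Δt_y=2.0000
    x: enter (4,7) at t=0.1848
    y: enter (4,8) at t=0.5800 ← occupied
  → r_4 = 0.5800

ranges = [1.4896, 3.2793, 2.3200, 0.5800]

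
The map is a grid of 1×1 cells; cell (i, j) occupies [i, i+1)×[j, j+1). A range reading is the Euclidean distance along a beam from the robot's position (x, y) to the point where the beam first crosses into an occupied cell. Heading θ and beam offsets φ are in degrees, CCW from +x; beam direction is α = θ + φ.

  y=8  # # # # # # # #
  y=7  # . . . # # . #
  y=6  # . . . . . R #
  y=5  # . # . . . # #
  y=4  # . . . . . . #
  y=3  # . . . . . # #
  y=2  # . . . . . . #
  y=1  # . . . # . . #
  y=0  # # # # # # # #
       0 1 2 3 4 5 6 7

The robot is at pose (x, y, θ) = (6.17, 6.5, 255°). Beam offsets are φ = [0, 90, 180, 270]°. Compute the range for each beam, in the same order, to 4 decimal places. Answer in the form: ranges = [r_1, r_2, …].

beam 1: φ=0°, α=255°
  d=(-0.2588,-0.9659)  start (6,6)  tX=0.6568 tY=0.5176  stride 1/|dx|=3.8637 1/|dy|=1.0353
    cross y-line → (6,5), t=0.5176 (wall)
  → r_1 = 0.5176
beam 2: φ=90°, α=345°
  d=(0.9659,-0.2588)  start (6,6)  tX=0.8593 tY=1.9319  stride 1/|dx|=1.0353 1/|dy|=3.8637
    cross x-line → (7,6), t=0.8593 (wall)
  → r_2 = 0.8593
beam 3: φ=180°, α=75°
  d=(0.2588,0.9659)  start (6,6)  tX=3.2069 tY=0.5176  stride 1/|dx|=3.8637 1/|dy|=1.0353
    cross y-line → (6,7), t=0.5176
    cross y-line → (6,8), t=1.5529 (wall)
  → r_3 = 1.5529
beam 4: φ=270°, α=165°
  d=(-0.9659,0.2588)  start (6,6)  tX=0.1760 tY=1.9319  stride 1/|dx|=1.0353 1/|dy|=3.8637
    cross x-line → (5,6), t=0.1760
    cross x-line → (4,6), t=1.2113
    cross y-line → (4,7), t=1.9319 (wall)
  → r_4 = 1.9319

ranges = [0.5176, 0.8593, 1.5529, 1.9319]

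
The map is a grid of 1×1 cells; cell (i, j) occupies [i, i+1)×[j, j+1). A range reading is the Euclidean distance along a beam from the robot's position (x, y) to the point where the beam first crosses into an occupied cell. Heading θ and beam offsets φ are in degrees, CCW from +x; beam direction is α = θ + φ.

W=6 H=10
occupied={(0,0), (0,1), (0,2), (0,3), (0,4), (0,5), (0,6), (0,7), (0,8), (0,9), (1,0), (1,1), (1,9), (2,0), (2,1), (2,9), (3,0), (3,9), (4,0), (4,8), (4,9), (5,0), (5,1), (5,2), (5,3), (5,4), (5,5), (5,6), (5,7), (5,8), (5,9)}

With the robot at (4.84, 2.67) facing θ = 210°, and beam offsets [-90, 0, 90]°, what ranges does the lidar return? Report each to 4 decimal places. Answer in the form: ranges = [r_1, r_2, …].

beam 1: φ=-90°, α=120°
  direction (-0.5000, 0.8660); cell (4,2); t to first gridline: x 1.6800, y 0.3811 (then +2.0000 / +1.1547)
    (4,3) via y @ 0.3811
    (4,4) via y @ 1.5358
    (3,4) via x @ 1.6800
    (3,5) via y @ 2.6905
    (2,5) via x @ 3.6800
    (2,6) via y @ 3.8452
    (2,7) via y @ 4.9999
    (1,7) via x @ 5.6800
    (1,8) via y @ 6.1546
    (1,9) via y @ 7.3093  # hit
  → r_1 = 7.3093
beam 2: φ=0°, α=210°
  direction (-0.8660, -0.5000); cell (4,2); t to first gridline: x 0.9699, y 1.3400 (then +1.1547 / +2.0000)
    (3,2) via x @ 0.9699
    (3,1) via y @ 1.3400
    (2,1) via x @ 2.1246  # hit
  → r_2 = 2.1246
beam 3: φ=90°, α=300°
  direction (0.5000, -0.8660); cell (4,2); t to first gridline: x 0.3200, y 0.7736 (then +2.0000 / +1.1547)
    (5,2) via x @ 0.3200  # hit
  → r_3 = 0.3200

ranges = [7.3093, 2.1246, 0.3200]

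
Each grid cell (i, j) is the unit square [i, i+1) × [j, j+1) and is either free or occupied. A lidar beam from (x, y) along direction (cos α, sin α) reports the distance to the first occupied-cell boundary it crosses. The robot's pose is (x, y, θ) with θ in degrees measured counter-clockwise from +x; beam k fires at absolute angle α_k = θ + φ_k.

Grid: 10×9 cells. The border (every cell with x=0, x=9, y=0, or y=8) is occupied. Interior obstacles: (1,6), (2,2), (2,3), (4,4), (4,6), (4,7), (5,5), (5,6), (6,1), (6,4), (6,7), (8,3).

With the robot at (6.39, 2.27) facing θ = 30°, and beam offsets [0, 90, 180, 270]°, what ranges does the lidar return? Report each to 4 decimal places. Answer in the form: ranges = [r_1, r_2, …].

beam 1: φ=0°, α=30°
  dir = (cos 30°, sin 30°) = (0.8660, 0.5000); from cell (6,2)
  next x-line at t=0.7044, next y-line at t=1.4600; Δt_x=1.1547, Δt_y=2.0000
    x: enter (7,2) at t=0.7044
    y: enter (7,3) at t=1.4600
    x: enter (8,3) at t=1.8591 ← occupied
  → r_1 = 1.8591
beam 2: φ=90°, α=120°
  dir = (cos 120°, sin 120°) = (-0.5000, 0.8660); from cell (6,2)
  next x-line at t=0.7800, next y-line at t=0.8429; Δt_x=2.0000, Δt_y=1.1547
    x: enter (5,2) at t=0.7800
    y: enter (5,3) at t=0.8429
    y: enter (5,4) at t=1.9976
    x: enter (4,4) at t=2.7800 ← occupied
  → r_2 = 2.7800
beam 3: φ=180°, α=210°
  dir = (cos 210°, sin 210°) = (-0.8660, -0.5000); from cell (6,2)
  next x-line at t=0.4503, next y-line at t=0.5400; Δt_x=1.1547, Δt_y=2.0000
    x: enter (5,2) at t=0.4503
    y: enter (5,1) at t=0.5400
    x: enter (4,1) at t=1.6050
    y: enter (4,0) at t=2.5400 ← occupied
  → r_3 = 2.5400
beam 4: φ=270°, α=300°
  dir = (cos 300°, sin 300°) = (0.5000, -0.8660); from cell (6,2)
  next x-line at t=1.2200, next y-line at t=0.3118; Δt_x=2.0000, Δt_y=1.1547
    y: enter (6,1) at t=0.3118 ← occupied
  → r_4 = 0.3118

ranges = [1.8591, 2.7800, 2.5400, 0.3118]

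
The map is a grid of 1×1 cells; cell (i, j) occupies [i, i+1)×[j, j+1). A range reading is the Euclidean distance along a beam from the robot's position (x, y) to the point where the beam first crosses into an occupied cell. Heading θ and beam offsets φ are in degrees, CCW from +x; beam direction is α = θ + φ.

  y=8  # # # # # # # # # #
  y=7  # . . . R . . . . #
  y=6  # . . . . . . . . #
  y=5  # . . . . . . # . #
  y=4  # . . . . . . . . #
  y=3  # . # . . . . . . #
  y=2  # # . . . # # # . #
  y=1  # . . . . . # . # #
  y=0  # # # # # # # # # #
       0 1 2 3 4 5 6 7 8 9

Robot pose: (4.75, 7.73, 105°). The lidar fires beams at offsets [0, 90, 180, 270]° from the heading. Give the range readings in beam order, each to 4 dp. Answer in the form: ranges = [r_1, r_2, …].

beam 1: φ=0°, α=105°
  dir = (cos 105°, sin 105°) = (-0.2588, 0.9659); from cell (4,7)
  next x-line at t=2.8978, next y-line at t=0.2795; Δt_x=3.8637, Δt_y=1.0353
    y: enter (4,8) at t=0.2795 ← occupied
  → r_1 = 0.2795
beam 2: φ=90°, α=195°
  dir = (cos 195°, sin 195°) = (-0.9659, -0.2588); from cell (4,7)
  next x-line at t=0.7765, next y-line at t=2.8205; Δt_x=1.0353, Δt_y=3.8637
    x: enter (3,7) at t=0.7765
    x: enter (2,7) at t=1.8117
    y: enter (2,6) at t=2.8205
    x: enter (1,6) at t=2.8470
    x: enter (0,6) at t=3.8823 ← occupied
  → r_2 = 3.8823
beam 3: φ=180°, α=285°
  dir = (cos 285°, sin 285°) = (0.2588, -0.9659); from cell (4,7)
  next x-line at t=0.9659, next y-line at t=0.7558; Δt_x=3.8637, Δt_y=1.0353
    y: enter (4,6) at t=0.7558
    x: enter (5,6) at t=0.9659
    y: enter (5,5) at t=1.7910
    y: enter (5,4) at t=2.8263
    y: enter (5,3) at t=3.8616
    x: enter (6,3) at t=4.8296
    y: enter (6,2) at t=4.8969 ← occupied
  → r_3 = 4.8969
beam 4: φ=270°, α=15°
  dir = (cos 15°, sin 15°) = (0.9659, 0.2588); from cell (4,7)
  next x-line at t=0.2588, next y-line at t=1.0432; Δt_x=1.0353, Δt_y=3.8637
    x: enter (5,7) at t=0.2588
    y: enter (5,8) at t=1.0432 ← occupied
  → r_4 = 1.0432

ranges = [0.2795, 3.8823, 4.8969, 1.0432]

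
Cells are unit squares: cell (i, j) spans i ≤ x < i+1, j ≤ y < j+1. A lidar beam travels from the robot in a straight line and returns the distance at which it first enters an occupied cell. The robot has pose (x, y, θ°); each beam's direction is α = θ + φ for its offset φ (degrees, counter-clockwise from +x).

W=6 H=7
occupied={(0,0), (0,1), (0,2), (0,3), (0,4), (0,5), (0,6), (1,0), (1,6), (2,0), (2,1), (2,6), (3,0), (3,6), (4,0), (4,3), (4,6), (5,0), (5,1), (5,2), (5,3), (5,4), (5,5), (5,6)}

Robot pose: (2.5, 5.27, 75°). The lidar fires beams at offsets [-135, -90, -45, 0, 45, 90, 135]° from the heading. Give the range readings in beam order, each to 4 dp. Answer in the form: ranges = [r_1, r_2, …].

beam 1: φ=-135°, α=300°
  direction (0.5000, -0.8660); cell (2,5); t to first gridline: x 1.0000, y 0.3118 (then +2.0000 / +1.1547)
    (2,4) via y @ 0.3118
    (3,4) via x @ 1.0000
    (3,3) via y @ 1.4665
    (3,2) via y @ 2.6212
    (4,2) via x @ 3.0000
    (4,1) via y @ 3.7759
    (4,0) via y @ 4.9306  # hit
  → r_1 = 4.9306
beam 2: φ=-90°, α=345°
  direction (0.9659, -0.2588); cell (2,5); t to first gridline: x 0.5176, y 1.0432 (then +1.0353 / +3.8637)
    (3,5) via x @ 0.5176
    (3,4) via y @ 1.0432
    (4,4) via x @ 1.5529
    (5,4) via x @ 2.5882  # hit
  → r_2 = 2.5882
beam 3: φ=-45°, α=30°
  direction (0.8660, 0.5000); cell (2,5); t to first gridline: x 0.5774, y 1.4600 (then +1.1547 / +2.0000)
    (3,5) via x @ 0.5774
    (3,6) via y @ 1.4600  # hit
  → r_3 = 1.4600
beam 4: φ=0°, α=75°
  direction (0.2588, 0.9659); cell (2,5); t to first gridline: x 1.9319, y 0.7558 (then +3.8637 / +1.0353)
    (2,6) via y @ 0.7558  # hit
  → r_4 = 0.7558
beam 5: φ=45°, α=120°
  direction (-0.5000, 0.8660); cell (2,5); t to first gridline: x 1.0000, y 0.8429 (then +2.0000 / +1.1547)
    (2,6) via y @ 0.8429  # hit
  → r_5 = 0.8429
beam 6: φ=90°, α=165°
  direction (-0.9659, 0.2588); cell (2,5); t to first gridline: x 0.5176, y 2.8205 (then +1.0353 / +3.8637)
    (1,5) via x @ 0.5176
    (0,5) via x @ 1.5529  # hit
  → r_6 = 1.5529
beam 7: φ=135°, α=210°
  direction (-0.8660, -0.5000); cell (2,5); t to first gridline: x 0.5774, y 0.5400 (then +1.1547 / +2.0000)
    (2,4) via y @ 0.5400
    (1,4) via x @ 0.5774
    (0,4) via x @ 1.7321  # hit
  → r_7 = 1.7321

ranges = [4.9306, 2.5882, 1.4600, 0.7558, 0.8429, 1.5529, 1.7321]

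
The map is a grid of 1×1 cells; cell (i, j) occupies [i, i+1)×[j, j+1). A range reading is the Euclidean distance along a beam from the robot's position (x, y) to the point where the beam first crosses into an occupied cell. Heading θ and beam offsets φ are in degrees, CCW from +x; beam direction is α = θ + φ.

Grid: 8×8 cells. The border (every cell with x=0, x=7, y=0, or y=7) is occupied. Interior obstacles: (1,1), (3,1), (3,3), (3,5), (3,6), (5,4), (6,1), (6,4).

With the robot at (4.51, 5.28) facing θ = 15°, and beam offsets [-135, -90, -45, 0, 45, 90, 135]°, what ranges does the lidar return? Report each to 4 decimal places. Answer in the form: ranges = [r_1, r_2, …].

ranges = [1.4780, 4.4310, 0.5658, 2.5778, 1.9861, 1.7807, 0.5889]

beam 1: φ=-135°, α=240°
  dir = (cos 240°, sin 240°) = (-0.5000, -0.8660); from cell (4,5)
  next x-line at t=1.0200, next y-line at t=0.3233; Δt_x=2.0000, Δt_y=1.1547
    y: enter (4,4) at t=0.3233
    x: enter (3,4) at t=1.0200
    y: enter (3,3) at t=1.4780 ← occupied
  → r_1 = 1.4780
beam 2: φ=-90°, α=285°
  dir = (cos 285°, sin 285°) = (0.2588, -0.9659); from cell (4,5)
  next x-line at t=1.8932, next y-line at t=0.2899; Δt_x=3.8637, Δt_y=1.0353
    y: enter (4,4) at t=0.2899
    y: enter (4,3) at t=1.3252
    x: enter (5,3) at t=1.8932
    y: enter (5,2) at t=2.3604
    y: enter (5,1) at t=3.3957
    y: enter (5,0) at t=4.4310 ← occupied
  → r_2 = 4.4310
beam 3: φ=-45°, α=330°
  dir = (cos 330°, sin 330°) = (0.8660, -0.5000); from cell (4,5)
  next x-line at t=0.5658, next y-line at t=0.5600; Δt_x=1.1547, Δt_y=2.0000
    y: enter (4,4) at t=0.5600
    x: enter (5,4) at t=0.5658 ← occupied
  → r_3 = 0.5658
beam 4: φ=0°, α=15°
  dir = (cos 15°, sin 15°) = (0.9659, 0.2588); from cell (4,5)
  next x-line at t=0.5073, next y-line at t=2.7819; Δt_x=1.0353, Δt_y=3.8637
    x: enter (5,5) at t=0.5073
    x: enter (6,5) at t=1.5426
    x: enter (7,5) at t=2.5778 ← occupied
  → r_4 = 2.5778
beam 5: φ=45°, α=60°
  dir = (cos 60°, sin 60°) = (0.5000, 0.8660); from cell (4,5)
  next x-line at t=0.9800, next y-line at t=0.8314; Δt_x=2.0000, Δt_y=1.1547
    y: enter (4,6) at t=0.8314
    x: enter (5,6) at t=0.9800
    y: enter (5,7) at t=1.9861 ← occupied
  → r_5 = 1.9861
beam 6: φ=90°, α=105°
  dir = (cos 105°, sin 105°) = (-0.2588, 0.9659); from cell (4,5)
  next x-line at t=1.9705, next y-line at t=0.7454; Δt_x=3.8637, Δt_y=1.0353
    y: enter (4,6) at t=0.7454
    y: enter (4,7) at t=1.7807 ← occupied
  → r_6 = 1.7807
beam 7: φ=135°, α=150°
  dir = (cos 150°, sin 150°) = (-0.8660, 0.5000); from cell (4,5)
  next x-line at t=0.5889, next y-line at t=1.4400; Δt_x=1.1547, Δt_y=2.0000
    x: enter (3,5) at t=0.5889 ← occupied
  → r_7 = 0.5889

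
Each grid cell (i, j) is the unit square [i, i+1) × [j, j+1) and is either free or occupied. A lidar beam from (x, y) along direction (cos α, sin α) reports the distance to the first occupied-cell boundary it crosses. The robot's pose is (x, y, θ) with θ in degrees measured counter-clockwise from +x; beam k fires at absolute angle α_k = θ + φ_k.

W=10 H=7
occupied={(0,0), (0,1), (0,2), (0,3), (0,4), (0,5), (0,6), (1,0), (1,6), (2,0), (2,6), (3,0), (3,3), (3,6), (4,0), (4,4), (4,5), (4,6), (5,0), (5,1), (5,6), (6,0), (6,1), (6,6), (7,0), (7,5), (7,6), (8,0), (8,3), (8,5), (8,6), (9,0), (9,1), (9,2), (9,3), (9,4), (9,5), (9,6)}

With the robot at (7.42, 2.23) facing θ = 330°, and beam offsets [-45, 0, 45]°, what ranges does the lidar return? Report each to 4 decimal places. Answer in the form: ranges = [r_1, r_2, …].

ranges = [1.2734, 1.8244, 1.6357]

beam 1: φ=-45°, α=285°
  cosα=0.2588 sinα=-0.9659 | (7,2) | tMaxX 2.2409 tMaxY 0.2381 | tΔX 3.8637 tΔY 1.0353
    t=0.2381 [y] (7,1)
    t=1.2734 [y] (7,0) — stop
  → r_1 = 1.2734
beam 2: φ=0°, α=330°
  cosα=0.8660 sinα=-0.5000 | (7,2) | tMaxX 0.6697 tMaxY 0.4600 | tΔX 1.1547 tΔY 2.0000
    t=0.4600 [y] (7,1)
    t=0.6697 [x] (8,1)
    t=1.8244 [x] (9,1) — stop
  → r_2 = 1.8244
beam 3: φ=45°, α=15°
  cosα=0.9659 sinα=0.2588 | (7,2) | tMaxX 0.6005 tMaxY 2.9751 | tΔX 1.0353 tΔY 3.8637
    t=0.6005 [x] (8,2)
    t=1.6357 [x] (9,2) — stop
  → r_3 = 1.6357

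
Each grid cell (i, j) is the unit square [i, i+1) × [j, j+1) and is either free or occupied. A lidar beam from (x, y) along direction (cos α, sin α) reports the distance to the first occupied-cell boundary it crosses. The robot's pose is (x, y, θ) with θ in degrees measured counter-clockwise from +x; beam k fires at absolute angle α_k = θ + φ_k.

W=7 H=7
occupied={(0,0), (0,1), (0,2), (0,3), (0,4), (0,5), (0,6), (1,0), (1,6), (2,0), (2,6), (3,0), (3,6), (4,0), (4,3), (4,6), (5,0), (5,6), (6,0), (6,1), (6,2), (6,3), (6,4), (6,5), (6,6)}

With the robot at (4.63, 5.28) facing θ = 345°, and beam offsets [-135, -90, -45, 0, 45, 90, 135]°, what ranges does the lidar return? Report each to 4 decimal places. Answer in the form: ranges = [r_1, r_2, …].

beam 1: φ=-135°, α=210°
  direction (-0.8660, -0.5000); cell (4,5); t to first gridline: x 0.7275, y 0.5600 (then +1.1547 / +2.0000)
    (4,4) via y @ 0.5600
    (3,4) via x @ 0.7275
    (2,4) via x @ 1.8822
    (2,3) via y @ 2.5600
    (1,3) via x @ 3.0369
    (0,3) via x @ 4.1916  # hit
  → r_1 = 4.1916
beam 2: φ=-90°, α=255°
  direction (-0.2588, -0.9659); cell (4,5); t to first gridline: x 2.4341, y 0.2899 (then +3.8637 / +1.0353)
    (4,4) via y @ 0.2899
    (4,3) via y @ 1.3252  # hit
  → r_2 = 1.3252
beam 3: φ=-45°, α=300°
  direction (0.5000, -0.8660); cell (4,5); t to first gridline: x 0.7400, y 0.3233 (then +2.0000 / +1.1547)
    (4,4) via y @ 0.3233
    (5,4) via x @ 0.7400
    (5,3) via y @ 1.4780
    (5,2) via y @ 2.6327
    (6,2) via x @ 2.7400  # hit
  → r_3 = 2.7400
beam 4: φ=0°, α=345°
  direction (0.9659, -0.2588); cell (4,5); t to first gridline: x 0.3831, y 1.0818 (then +1.0353 / +3.8637)
    (5,5) via x @ 0.3831
    (5,4) via y @ 1.0818
    (6,4) via x @ 1.4183  # hit
  → r_4 = 1.4183
beam 5: φ=45°, α=30°
  direction (0.8660, 0.5000); cell (4,5); t to first gridline: x 0.4272, y 1.4400 (then +1.1547 / +2.0000)
    (5,5) via x @ 0.4272
    (5,6) via y @ 1.4400  # hit
  → r_5 = 1.4400
beam 6: φ=90°, α=75°
  direction (0.2588, 0.9659); cell (4,5); t to first gridline: x 1.4296, y 0.7454 (then +3.8637 / +1.0353)
    (4,6) via y @ 0.7454  # hit
  → r_6 = 0.7454
beam 7: φ=135°, α=120°
  direction (-0.5000, 0.8660); cell (4,5); t to first gridline: x 1.2600, y 0.8314 (then +2.0000 / +1.1547)
    (4,6) via y @ 0.8314  # hit
  → r_7 = 0.8314

ranges = [4.1916, 1.3252, 2.7400, 1.4183, 1.4400, 0.7454, 0.8314]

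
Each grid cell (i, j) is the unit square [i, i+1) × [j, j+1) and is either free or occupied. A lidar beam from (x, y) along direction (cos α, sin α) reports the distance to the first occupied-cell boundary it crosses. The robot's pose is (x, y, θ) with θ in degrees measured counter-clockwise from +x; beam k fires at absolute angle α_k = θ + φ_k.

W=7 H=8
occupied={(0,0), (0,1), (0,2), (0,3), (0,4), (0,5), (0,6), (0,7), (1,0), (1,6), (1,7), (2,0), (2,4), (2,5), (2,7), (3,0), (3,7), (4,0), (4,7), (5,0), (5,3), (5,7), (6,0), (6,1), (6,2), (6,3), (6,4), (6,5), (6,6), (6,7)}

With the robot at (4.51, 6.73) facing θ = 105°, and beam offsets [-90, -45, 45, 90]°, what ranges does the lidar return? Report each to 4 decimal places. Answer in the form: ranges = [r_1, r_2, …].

ranges = [1.0432, 0.3118, 0.5400, 2.5985]

beam 1: φ=-90°, α=15°
  cosα=0.9659 sinα=0.2588 | (4,6) | tMaxX 0.5073 tMaxY 1.0432 | tΔX 1.0353 tΔY 3.8637
    t=0.5073 [x] (5,6)
    t=1.0432 [y] (5,7) — stop
  → r_1 = 1.0432
beam 2: φ=-45°, α=60°
  cosα=0.5000 sinα=0.8660 | (4,6) | tMaxX 0.9800 tMaxY 0.3118 | tΔX 2.0000 tΔY 1.1547
    t=0.3118 [y] (4,7) — stop
  → r_2 = 0.3118
beam 3: φ=45°, α=150°
  cosα=-0.8660 sinα=0.5000 | (4,6) | tMaxX 0.5889 tMaxY 0.5400 | tΔX 1.1547 tΔY 2.0000
    t=0.5400 [y] (4,7) — stop
  → r_3 = 0.5400
beam 4: φ=90°, α=195°
  cosα=-0.9659 sinα=-0.2588 | (4,6) | tMaxX 0.5280 tMaxY 2.8205 | tΔX 1.0353 tΔY 3.8637
    t=0.5280 [x] (3,6)
    t=1.5633 [x] (2,6)
    t=2.5985 [x] (1,6) — stop
  → r_4 = 2.5985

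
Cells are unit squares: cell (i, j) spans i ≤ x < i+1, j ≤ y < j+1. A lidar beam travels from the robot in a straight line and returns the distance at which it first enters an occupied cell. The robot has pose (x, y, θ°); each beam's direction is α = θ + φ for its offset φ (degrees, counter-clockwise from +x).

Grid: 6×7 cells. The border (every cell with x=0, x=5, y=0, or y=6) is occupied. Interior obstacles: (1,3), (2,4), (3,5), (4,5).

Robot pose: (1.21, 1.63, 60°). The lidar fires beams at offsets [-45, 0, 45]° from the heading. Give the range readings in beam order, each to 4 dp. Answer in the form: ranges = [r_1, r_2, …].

beam 1: φ=-45°, α=15°
  cosα=0.9659 sinα=0.2588 | (1,1) | tMaxX 0.8179 tMaxY 1.4296 | tΔX 1.0353 tΔY 3.8637
    t=0.8179 [x] (2,1)
    t=1.4296 [y] (2,2)
    t=1.8531 [x] (3,2)
    t=2.8884 [x] (4,2)
    t=3.9237 [x] (5,2) — stop
  → r_1 = 3.9237
beam 2: φ=0°, α=60°
  cosα=0.5000 sinα=0.8660 | (1,1) | tMaxX 1.5800 tMaxY 0.4272 | tΔX 2.0000 tΔY 1.1547
    t=0.4272 [y] (1,2)
    t=1.5800 [x] (2,2)
    t=1.5819 [y] (2,3)
    t=2.7366 [y] (2,4) — stop
  → r_2 = 2.7366
beam 3: φ=45°, α=105°
  cosα=-0.2588 sinα=0.9659 | (1,1) | tMaxX 0.8114 tMaxY 0.3831 | tΔX 3.8637 tΔY 1.0353
    t=0.3831 [y] (1,2)
    t=0.8114 [x] (0,2) — stop
  → r_3 = 0.8114

ranges = [3.9237, 2.7366, 0.8114]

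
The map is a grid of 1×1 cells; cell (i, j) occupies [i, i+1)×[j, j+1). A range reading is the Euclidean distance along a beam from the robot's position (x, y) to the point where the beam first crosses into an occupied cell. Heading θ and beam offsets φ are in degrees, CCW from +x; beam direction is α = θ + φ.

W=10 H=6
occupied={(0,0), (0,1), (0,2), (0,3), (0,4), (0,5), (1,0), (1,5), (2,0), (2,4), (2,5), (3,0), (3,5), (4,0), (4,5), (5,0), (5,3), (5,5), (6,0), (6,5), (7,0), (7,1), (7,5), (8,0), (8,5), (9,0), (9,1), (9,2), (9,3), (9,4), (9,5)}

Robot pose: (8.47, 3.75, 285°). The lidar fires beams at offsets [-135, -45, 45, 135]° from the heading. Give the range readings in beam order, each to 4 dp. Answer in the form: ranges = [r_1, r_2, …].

beam 1: φ=-135°, α=150°
  d=(-0.8660,0.5000)  start (8,3)  tX=0.5427 tY=0.5000  stride 1/|dx|=1.1547 1/|dy|=2.0000
    cross y-line → (8,4), t=0.5000
    cross x-line → (7,4), t=0.5427
    cross x-line → (6,4), t=1.6974
    cross y-line → (6,5), t=2.5000 (wall)
  → r_1 = 2.5000
beam 2: φ=-45°, α=240°
  d=(-0.5000,-0.8660)  start (8,3)  tX=0.9400 tY=0.8660  stride 1/|dx|=2.0000 1/|dy|=1.1547
    cross y-line → (8,2), t=0.8660
    cross x-line → (7,2), t=0.9400
    cross y-line → (7,1), t=2.0207 (wall)
  → r_2 = 2.0207
beam 3: φ=45°, α=330°
  d=(0.8660,-0.5000)  start (8,3)  tX=0.6120 tY=1.5000  stride 1/|dx|=1.1547 1/|dy|=2.0000
    cross x-line → (9,3), t=0.6120 (wall)
  → r_3 = 0.6120
beam 4: φ=135°, α=60°
  d=(0.5000,0.8660)  start (8,3)  tX=1.0600 tY=0.2887  stride 1/|dx|=2.0000 1/|dy|=1.1547
    cross y-line → (8,4), t=0.2887
    cross x-line → (9,4), t=1.0600 (wall)
  → r_4 = 1.0600

ranges = [2.5000, 2.0207, 0.6120, 1.0600]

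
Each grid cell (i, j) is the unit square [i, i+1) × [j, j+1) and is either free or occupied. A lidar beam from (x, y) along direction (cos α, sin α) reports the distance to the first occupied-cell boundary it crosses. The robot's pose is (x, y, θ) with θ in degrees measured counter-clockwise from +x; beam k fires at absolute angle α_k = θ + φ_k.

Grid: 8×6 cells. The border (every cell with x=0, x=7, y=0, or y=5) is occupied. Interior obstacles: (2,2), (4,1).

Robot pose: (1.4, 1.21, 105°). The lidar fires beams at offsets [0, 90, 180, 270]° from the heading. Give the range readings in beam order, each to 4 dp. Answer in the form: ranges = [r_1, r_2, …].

beam 1: φ=0°, α=105°
  direction (-0.2588, 0.9659); cell (1,1); t to first gridline: x 1.5455, y 0.8179 (then +3.8637 / +1.0353)
    (1,2) via y @ 0.8179
    (0,2) via x @ 1.5455  # hit
  → r_1 = 1.5455
beam 2: φ=90°, α=195°
  direction (-0.9659, -0.2588); cell (1,1); t to first gridline: x 0.4141, y 0.8114 (then +1.0353 / +3.8637)
    (0,1) via x @ 0.4141  # hit
  → r_2 = 0.4141
beam 3: φ=180°, α=285°
  direction (0.2588, -0.9659); cell (1,1); t to first gridline: x 2.3182, y 0.2174 (then +3.8637 / +1.0353)
    (1,0) via y @ 0.2174  # hit
  → r_3 = 0.2174
beam 4: φ=270°, α=15°
  direction (0.9659, 0.2588); cell (1,1); t to first gridline: x 0.6212, y 3.0523 (then +1.0353 / +3.8637)
    (2,1) via x @ 0.6212
    (3,1) via x @ 1.6564
    (4,1) via x @ 2.6917  # hit
  → r_4 = 2.6917

ranges = [1.5455, 0.4141, 0.2174, 2.6917]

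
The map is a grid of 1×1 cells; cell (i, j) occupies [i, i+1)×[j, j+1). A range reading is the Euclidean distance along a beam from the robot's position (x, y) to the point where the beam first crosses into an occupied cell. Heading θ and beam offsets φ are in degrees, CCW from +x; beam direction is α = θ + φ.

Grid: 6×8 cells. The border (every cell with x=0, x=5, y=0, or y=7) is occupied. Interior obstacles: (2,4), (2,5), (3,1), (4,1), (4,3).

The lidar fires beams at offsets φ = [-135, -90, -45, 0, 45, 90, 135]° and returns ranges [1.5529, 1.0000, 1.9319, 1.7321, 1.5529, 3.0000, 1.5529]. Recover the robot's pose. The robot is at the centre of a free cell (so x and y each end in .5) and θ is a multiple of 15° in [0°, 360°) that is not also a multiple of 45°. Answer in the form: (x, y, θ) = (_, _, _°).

(x, y, θ) = (2.5, 2.5, 30°)

Candidates: 19 free-cell centres × 16 headings = 304 poses. Raycast each; keep the one whose scan matches to 4 dp.
  (3.5, 3.5, 195°): beam 1 = 3.0000 ≠ 1.5529 ✗
  (4.5, 4.5, 120°): beam 1 = 0.5176 ≠ 1.5529 ✗
  (1.5, 2.5, 330°): beam 1 = 0.5176 ≠ 1.5529 ✗
  (1.5, 1.5, 345°): beam 1 = 0.5774 ≠ 1.5529 ✗
  (4.5, 4.5, 240°): beam 1 = 2.5882 ≠ 1.5529 ✗
  …
  (2.5, 2.5, 30°): r_1=1.5529, r_2=1.0000, r_3=1.9319, r_4=1.7321, r_5=1.5529, r_6=3.0000, r_7=1.5529 — all match ✓
Only this pose fits every beam.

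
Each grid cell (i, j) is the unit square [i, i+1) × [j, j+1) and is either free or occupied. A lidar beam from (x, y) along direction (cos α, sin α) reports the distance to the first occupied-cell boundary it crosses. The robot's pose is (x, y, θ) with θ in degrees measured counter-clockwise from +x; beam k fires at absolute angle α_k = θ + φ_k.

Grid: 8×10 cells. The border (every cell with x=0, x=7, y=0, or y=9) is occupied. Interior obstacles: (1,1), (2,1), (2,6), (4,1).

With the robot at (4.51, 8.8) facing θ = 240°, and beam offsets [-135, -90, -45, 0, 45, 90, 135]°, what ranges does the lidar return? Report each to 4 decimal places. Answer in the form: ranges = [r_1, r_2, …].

ranges = [0.2071, 0.4000, 3.6338, 3.0200, 8.0752, 2.8752, 0.7727]

beam 1: φ=-135°, α=105°
  d=(-0.2588,0.9659)  start (4,8)  tX=1.9705 tY=0.2071  stride 1/|dx|=3.8637 1/|dy|=1.0353
    cross y-line → (4,9), t=0.2071 (wall)
  → r_1 = 0.2071
beam 2: φ=-90°, α=150°
  d=(-0.8660,0.5000)  start (4,8)  tX=0.5889 tY=0.4000  stride 1/|dx|=1.1547 1/|dy|=2.0000
    cross y-line → (4,9), t=0.4000 (wall)
  → r_2 = 0.4000
beam 3: φ=-45°, α=195°
  d=(-0.9659,-0.2588)  start (4,8)  tX=0.5280 tY=3.0910  stride 1/|dx|=1.0353 1/|dy|=3.8637
    cross x-line → (3,8), t=0.5280
    cross x-line → (2,8), t=1.5633
    cross x-line → (1,8), t=2.5985
    cross y-line → (1,7), t=3.0910
    cross x-line → (0,7), t=3.6338 (wall)
  → r_3 = 3.6338
beam 4: φ=0°, α=240°
  d=(-0.5000,-0.8660)  start (4,8)  tX=1.0200 tY=0.9238  stride 1/|dx|=2.0000 1/|dy|=1.1547
    cross y-line → (4,7), t=0.9238
    cross x-line → (3,7), t=1.0200
    cross y-line → (3,6), t=2.0785
    cross x-line → (2,6), t=3.0200 (wall)
  → r_4 = 3.0200
beam 5: φ=45°, α=285°
  d=(0.2588,-0.9659)  start (4,8)  tX=1.8932 tY=0.8282  stride 1/|dx|=3.8637 1/|dy|=1.0353
    cross y-line → (4,7), t=0.8282
    cross y-line → (4,6), t=1.8635
    cross x-line → (5,6), t=1.8932
    cross y-line → (5,5), t=2.8988
    cross y-line → (5,4), t=3.9340
    cross y-line → (5,3), t=4.9693
    cross x-line → (6,3), t=5.7569
    cross y-line → (6,2), t=6.0046
    cross y-line → (6,1), t=7.0399
    cross y-line → (6,0), t=8.0752 (wall)
  → r_5 = 8.0752
beam 6: φ=90°, α=330°
  d=(0.8660,-0.5000)  start (4,8)  tX=0.5658 tY=1.6000  stride 1/|dx|=1.1547 1/|dy|=2.0000
    cross x-line → (5,8), t=0.5658
    cross y-line → (5,7), t=1.6000
    cross x-line → (6,7), t=1.7205
    cross x-line → (7,7), t=2.8752 (wall)
  → r_6 = 2.8752
beam 7: φ=135°, α=15°
  d=(0.9659,0.2588)  start (4,8)  tX=0.5073 tY=0.7727  stride 1/|dx|=1.0353 1/|dy|=3.8637
    cross x-line → (5,8), t=0.5073
    cross y-line → (5,9), t=0.7727 (wall)
  → r_7 = 0.7727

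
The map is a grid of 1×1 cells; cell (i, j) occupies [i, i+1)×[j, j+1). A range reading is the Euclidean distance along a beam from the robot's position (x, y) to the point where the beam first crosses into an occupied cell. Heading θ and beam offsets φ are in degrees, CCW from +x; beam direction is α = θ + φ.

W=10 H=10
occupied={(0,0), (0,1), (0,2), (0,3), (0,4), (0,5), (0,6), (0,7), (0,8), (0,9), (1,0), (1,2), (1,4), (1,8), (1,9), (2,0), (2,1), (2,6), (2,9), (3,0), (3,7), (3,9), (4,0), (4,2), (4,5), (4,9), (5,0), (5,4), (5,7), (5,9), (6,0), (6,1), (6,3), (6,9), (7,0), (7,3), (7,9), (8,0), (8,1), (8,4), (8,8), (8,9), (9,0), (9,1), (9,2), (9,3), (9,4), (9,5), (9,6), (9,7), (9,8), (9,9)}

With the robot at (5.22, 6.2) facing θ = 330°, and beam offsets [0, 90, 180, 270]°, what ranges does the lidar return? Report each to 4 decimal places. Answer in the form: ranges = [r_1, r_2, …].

beam 1: φ=0°, α=330°
  direction (0.8660, -0.5000); cell (5,6); t to first gridline: x 0.9007, y 0.4000 (then +1.1547 / +2.0000)
    (5,5) via y @ 0.4000
    (6,5) via x @ 0.9007
    (7,5) via x @ 2.0554
    (7,4) via y @ 2.4000
    (8,4) via x @ 3.2101  # hit
  → r_1 = 3.2101
beam 2: φ=90°, α=60°
  direction (0.5000, 0.8660); cell (5,6); t to first gridline: x 1.5600, y 0.9238 (then +2.0000 / +1.1547)
    (5,7) via y @ 0.9238  # hit
  → r_2 = 0.9238
beam 3: φ=180°, α=150°
  direction (-0.8660, 0.5000); cell (5,6); t to first gridline: x 0.2540, y 1.6000 (then +1.1547 / +2.0000)
    (4,6) via x @ 0.2540
    (3,6) via x @ 1.4087
    (3,7) via y @ 1.6000  # hit
  → r_3 = 1.6000
beam 4: φ=270°, α=240°
  direction (-0.5000, -0.8660); cell (5,6); t to first gridline: x 0.4400, y 0.2309 (then +2.0000 / +1.1547)
    (5,5) via y @ 0.2309
    (4,5) via x @ 0.4400  # hit
  → r_4 = 0.4400

ranges = [3.2101, 0.9238, 1.6000, 0.4400]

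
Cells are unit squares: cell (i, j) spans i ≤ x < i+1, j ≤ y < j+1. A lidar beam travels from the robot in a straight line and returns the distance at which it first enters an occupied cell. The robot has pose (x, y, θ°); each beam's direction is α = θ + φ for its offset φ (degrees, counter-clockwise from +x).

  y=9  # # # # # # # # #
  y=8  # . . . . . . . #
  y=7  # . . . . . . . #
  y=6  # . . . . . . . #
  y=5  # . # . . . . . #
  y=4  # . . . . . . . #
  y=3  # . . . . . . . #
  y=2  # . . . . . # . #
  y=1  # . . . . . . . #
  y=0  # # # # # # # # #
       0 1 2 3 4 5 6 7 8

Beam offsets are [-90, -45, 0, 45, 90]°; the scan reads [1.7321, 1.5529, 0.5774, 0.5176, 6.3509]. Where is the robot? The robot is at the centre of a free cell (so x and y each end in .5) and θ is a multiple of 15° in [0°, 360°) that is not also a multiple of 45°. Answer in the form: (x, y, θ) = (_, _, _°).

Candidates: 54 free-cell centres × 16 headings = 864 poses. Raycast each; keep the one whose scan matches to 4 dp.
  (3.5, 6.5, 120°): beam 1 = 5.0000 ≠ 1.7321 ✗
  (6.5, 1.5, 15°): beam 1 = 0.5176 ≠ 1.7321 ✗
  (3.5, 8.5, 105°): beam 1 = 1.9319 ≠ 1.7321 ✗
  …
  (2.5, 6.5, 240°): r_1=1.7321, r_2=1.5529, r_3=0.5774, r_4=0.5176, r_5=6.3509 — all match ✓
No second candidate reproduces the full scan.

(x, y, θ) = (2.5, 6.5, 240°)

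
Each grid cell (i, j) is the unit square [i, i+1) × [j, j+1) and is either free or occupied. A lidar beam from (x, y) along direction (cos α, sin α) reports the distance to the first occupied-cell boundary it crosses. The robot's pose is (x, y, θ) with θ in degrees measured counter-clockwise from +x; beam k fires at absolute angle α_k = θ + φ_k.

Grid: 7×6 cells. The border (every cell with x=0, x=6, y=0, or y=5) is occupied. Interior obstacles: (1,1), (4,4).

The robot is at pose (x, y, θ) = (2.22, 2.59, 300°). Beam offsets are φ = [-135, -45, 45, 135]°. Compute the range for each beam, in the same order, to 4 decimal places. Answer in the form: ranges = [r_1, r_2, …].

beam 1: φ=-135°, α=165°
  direction (-0.9659, 0.2588); cell (2,2); t to first gridline: x 0.2278, y 1.5841 (then +1.0353 / +3.8637)
    (1,2) via x @ 0.2278
    (0,2) via x @ 1.2630  # hit
  → r_1 = 1.2630
beam 2: φ=-45°, α=255°
  direction (-0.2588, -0.9659); cell (2,2); t to first gridline: x 0.8500, y 0.6108 (then +3.8637 / +1.0353)
    (2,1) via y @ 0.6108
    (1,1) via x @ 0.8500  # hit
  → r_2 = 0.8500
beam 3: φ=45°, α=345°
  direction (0.9659, -0.2588); cell (2,2); t to first gridline: x 0.8075, y 2.2796 (then +1.0353 / +3.8637)
    (3,2) via x @ 0.8075
    (4,2) via x @ 1.8428
    (4,1) via y @ 2.2796
    (5,1) via x @ 2.8781
    (6,1) via x @ 3.9133  # hit
  → r_3 = 3.9133
beam 4: φ=135°, α=75°
  direction (0.2588, 0.9659); cell (2,2); t to first gridline: x 3.0137, y 0.4245 (then +3.8637 / +1.0353)
    (2,3) via y @ 0.4245
    (2,4) via y @ 1.4597
    (2,5) via y @ 2.4950  # hit
  → r_4 = 2.4950

ranges = [1.2630, 0.8500, 3.9133, 2.4950]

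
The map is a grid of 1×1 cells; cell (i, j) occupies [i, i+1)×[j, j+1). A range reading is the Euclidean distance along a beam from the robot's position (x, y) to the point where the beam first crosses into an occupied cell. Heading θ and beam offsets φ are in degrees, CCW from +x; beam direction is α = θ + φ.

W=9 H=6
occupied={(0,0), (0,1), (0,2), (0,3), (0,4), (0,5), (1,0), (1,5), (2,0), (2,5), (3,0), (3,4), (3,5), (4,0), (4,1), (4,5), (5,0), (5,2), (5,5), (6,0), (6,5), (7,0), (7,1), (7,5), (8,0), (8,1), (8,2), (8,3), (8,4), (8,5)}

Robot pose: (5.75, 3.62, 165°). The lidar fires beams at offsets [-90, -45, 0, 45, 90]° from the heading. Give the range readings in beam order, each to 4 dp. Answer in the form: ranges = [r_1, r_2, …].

beam 1: φ=-90°, α=75°
  d=(0.2588,0.9659)  start (5,3)  tX=0.9659 tY=0.3934  stride 1/|dx|=3.8637 1/|dy|=1.0353
    cross y-line → (5,4), t=0.3934
    cross x-line → (6,4), t=0.9659
    cross y-line → (6,5), t=1.4287 (wall)
  → r_1 = 1.4287
beam 2: φ=-45°, α=120°
  d=(-0.5000,0.8660)  start (5,3)  tX=1.5000 tY=0.4388  stride 1/|dx|=2.0000 1/|dy|=1.1547
    cross y-line → (5,4), t=0.4388
    cross x-line → (4,4), t=1.5000
    cross y-line → (4,5), t=1.5935 (wall)
  → r_2 = 1.5935
beam 3: φ=0°, α=165°
  d=(-0.9659,0.2588)  start (5,3)  tX=0.7765 tY=1.4682  stride 1/|dx|=1.0353 1/|dy|=3.8637
    cross x-line → (4,3), t=0.7765
    cross y-line → (4,4), t=1.4682
    cross x-line → (3,4), t=1.8117 (wall)
  → r_3 = 1.8117
beam 4: φ=45°, α=210°
  d=(-0.8660,-0.5000)  start (5,3)  tX=0.8660 tY=1.2400  stride 1/|dx|=1.1547 1/|dy|=2.0000
    cross x-line → (4,3), t=0.8660
    cross y-line → (4,2), t=1.2400
    cross x-line → (3,2), t=2.0207
    cross x-line → (2,2), t=3.1754
    cross y-line → (2,1), t=3.2400
    cross x-line → (1,1), t=4.3301
    cross y-line → (1,0), t=5.2400 (wall)
  → r_4 = 5.2400
beam 5: φ=90°, α=255°
  d=(-0.2588,-0.9659)  start (5,3)  tX=2.8978 tY=0.6419  stride 1/|dx|=3.8637 1/|dy|=1.0353
    cross y-line → (5,2), t=0.6419 (wall)
  → r_5 = 0.6419

ranges = [1.4287, 1.5935, 1.8117, 5.2400, 0.6419]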